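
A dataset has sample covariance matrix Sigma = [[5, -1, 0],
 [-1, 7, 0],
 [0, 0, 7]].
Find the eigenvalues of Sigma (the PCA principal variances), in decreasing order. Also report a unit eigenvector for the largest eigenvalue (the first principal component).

Step 1 — characteristic polynomial p(λ) = det(λI - Sigma) = λ³ - tr·λ² + c_1·λ - det, where tr = trace, c_1 = sum of the principal 2×2 minors, det = det(Sigma):
  tr = 5 + 7 + 7 = 19,
  c_1 = (5·7 - (-1)²) + (5·7 - (0)²) + (7·7 - (0)²) = 34 + 35 + 49 = 118,
  det = 5·(7·7 - (0)²) - (-1)·((-1)·7 - (0)·(0)) + (0)·((-1)·(0) - 7·(0)) = 5·(49) - (-1)·(-7) + (0)·(0) = 238.
  So p(λ) = λ³ - 19λ² + 118λ - 238.
Step 2 — look for an integer root (rational root theorem: any rational root is an integer divisor of 238). Testing λ = 7:
  p(7) = 343 - 931 + 826 - 238 = 0  ✓
  Dividing out (λ - 7): p(λ) = (λ - 7)(λ² - 12λ + 34).
Step 3 — remaining eigenvalues from the quadratic λ² - 12λ + 34 = 0:
  Δ = 12² - 4·34 = 144 - 136 = 8,  λ = (12 ± √8)/2 = (12 ± 2.8284)/2 ≈ 7.4142 or 4.5858.
  Sorted: λ_1 = 7.4142,  λ_2 = 7,  λ_3 = 4.5858  (check: sum = 19 = tr ✓).

Step 4 — unit eigenvector for λ_1 ≈ 7.4142: v spans the null space of (Sigma - λ_1 I), whose rows are
  r_1 = (-2.4142, -1, 0),  r_2 = (-1, -0.4142, 0),  r_3 = (0, 0, -0.4142).
  v is orthogonal to every row, so take v ∝ r_1 × r_3 = ((-1)·(-0.4142) - (0)·(0), (0)·(0) - (-2.4142)·(-0.4142), (-2.4142)·(0) - (-1)·(0)) ≈ (0.4142, -1, 0).
  Let u = (0.4142, -1, 0).
  ||u|| = √((0.4142)² + (-1)² + (0)²) = √(1.1716) ≈ 1.0824,  v_1 = u/||u|| ≈ (0.3827, -0.9239, 0) (||v_1|| = 1).

λ_1 = 7.4142,  λ_2 = 7,  λ_3 = 4.5858;  v_1 ≈ (0.3827, -0.9239, 0)


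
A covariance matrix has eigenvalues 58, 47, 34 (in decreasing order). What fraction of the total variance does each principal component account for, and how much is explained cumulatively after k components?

Step 1 — total variance = trace(Sigma) = Σ λ_i = 58 + 47 + 34 = 139.

Step 2 — fraction explained by component i = λ_i / Σ λ:
  PC1: 58/139 = 0.4173
  PC2: 47/139 = 0.3381
  PC3: 34/139 = 0.2446

Step 3 — cumulative fraction after k components = (λ_1 + ... + λ_k) / Σ λ:
  k = 1: 58/139 = 0.4173
  k = 2: (58 + 47)/139 = 105/139 = 0.7554
  k = 3: (58 + 47 + 34)/139 = 139/139 = 1

Summary (fraction, with percent):

explained: PC1 0.4173 (41.73%), PC2 0.3381 (33.81%), PC3 0.2446 (24.46%);  cumulative: 0.4173, 0.7554, 1


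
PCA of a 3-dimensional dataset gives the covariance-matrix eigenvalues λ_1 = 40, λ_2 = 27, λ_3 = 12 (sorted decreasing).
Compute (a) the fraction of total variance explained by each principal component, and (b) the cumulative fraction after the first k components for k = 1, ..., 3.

Step 1 — total variance = trace(Sigma) = Σ λ_i = 40 + 27 + 12 = 79.

Step 2 — fraction explained by component i = λ_i / Σ λ:
  PC1: 40/79 = 0.5063
  PC2: 27/79 = 0.3418
  PC3: 12/79 = 0.1519

Step 3 — cumulative fraction after k components = (λ_1 + ... + λ_k) / Σ λ:
  k = 1: 40/79 = 0.5063
  k = 2: (40 + 27)/79 = 67/79 = 0.8481
  k = 3: (40 + 27 + 12)/79 = 79/79 = 1

Summary (fraction, with percent):

explained: PC1 0.5063 (50.63%), PC2 0.3418 (34.18%), PC3 0.1519 (15.19%);  cumulative: 0.5063, 0.8481, 1


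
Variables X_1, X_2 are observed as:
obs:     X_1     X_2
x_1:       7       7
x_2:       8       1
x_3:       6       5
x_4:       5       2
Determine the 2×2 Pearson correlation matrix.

Step 1 — column means:
  mean(X_1) = (7 + 8 + 6 + 5) / 4 = 26/4 = 6.5
  mean(X_2) = (7 + 1 + 5 + 2) / 4 = 15/4 = 3.75

Step 2 — sample variances and covariances s[i,j] = (1/(n-1)) · Σ_k (x_{k,i} - mean_i) · (x_{k,j} - mean_j), with n-1 = 3:
  s[X_1,X_1] = ((0.5)·(0.5) + (1.5)·(1.5) + (-0.5)·(-0.5) + (-1.5)·(-1.5)) / 3 = 5/3 = 1.6667
  s[X_1,X_2] = ((0.5)·(3.25) + (1.5)·(-2.75) + (-0.5)·(1.25) + (-1.5)·(-1.75)) / 3 = -0.5/3 = -0.1667
  s[X_2,X_2] = ((3.25)·(3.25) + (-2.75)·(-2.75) + (1.25)·(1.25) + (-1.75)·(-1.75)) / 3 = 22.75/3 = 7.5833
  Sample standard deviations s_i = √(s[i,i]):
  s(X_1) = √(1.6667) = 1.291
  s(X_2) = √(7.5833) = 2.7538

Step 3 — r_{ij} = s_{ij} / (s_i · s_j):
  r[X_1,X_1] = 1 (diagonal).
  r[X_1,X_2] = -0.1667 / (1.291 · 2.7538) = -0.1667 / 3.5551 = -0.0469
  r[X_2,X_2] = 1 (diagonal).

R is symmetric with unit diagonal. Assembling:

R = [[1, -0.0469],
 [-0.0469, 1]]


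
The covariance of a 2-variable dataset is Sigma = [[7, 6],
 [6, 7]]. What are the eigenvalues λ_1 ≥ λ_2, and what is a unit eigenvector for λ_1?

Step 1 — characteristic polynomial of 2×2 Sigma:
  det(Sigma - λI) = λ² - trace · λ + det = 0.
  trace = 7 + 7 = 14, det = 7·7 - (6)² = 13.
Step 2 — discriminant:
  Δ = trace² - 4·det = 196 - 52 = 144.
Step 3 — eigenvalues:
  λ = (trace ± √Δ)/2 = (14 ± 12)/2,
  λ_1 = 13,  λ_2 = 1.

Step 4 — unit eigenvector for λ_1: solve (Sigma - λ_1 I)v = 0. First row:
  (7 - 13)·v_x + (6)·v_y = 0, i.e. (-6)·v_x + (6)·v_y = 0,
  so v ∝ (b, λ_1 - a) = (6, 6) = u.
  ||u|| = √((6)² + (6)²) = √(72) ≈ 8.4853,
  v_1 = u/||u|| ≈ (0.7071, 0.7071) (||v_1|| = 1).

λ_1 = 13,  λ_2 = 1;  v_1 ≈ (0.7071, 0.7071)


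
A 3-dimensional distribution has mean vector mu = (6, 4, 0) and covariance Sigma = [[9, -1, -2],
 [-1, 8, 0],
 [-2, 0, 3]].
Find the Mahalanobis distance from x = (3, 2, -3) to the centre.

Step 1 — centre the observation: (x - mu) = (-3, -2, -3).

Step 2 — invert Sigma (cofactor / det for 3×3, or solve directly):
  Sigma^{-1} = [[0.1326, 0.0166, 0.0884],
 [0.0166, 0.1271, 0.011],
 [0.0884, 0.011, 0.3923]].

Step 3 — form the quadratic (x - mu)^T · Sigma^{-1} · (x - mu):
  Sigma^{-1} · (x - mu) = (-0.6961, -0.337, -1.4641).
  (x - mu)^T · [Sigma^{-1} · (x - mu)] = (-3)·(-0.6961) + (-2)·(-0.337) + (-3)·(-1.4641) = 7.1547.

Step 4 — take square root: d = √(7.1547) ≈ 2.6748.

d(x, mu) = √(7.1547) ≈ 2.6748


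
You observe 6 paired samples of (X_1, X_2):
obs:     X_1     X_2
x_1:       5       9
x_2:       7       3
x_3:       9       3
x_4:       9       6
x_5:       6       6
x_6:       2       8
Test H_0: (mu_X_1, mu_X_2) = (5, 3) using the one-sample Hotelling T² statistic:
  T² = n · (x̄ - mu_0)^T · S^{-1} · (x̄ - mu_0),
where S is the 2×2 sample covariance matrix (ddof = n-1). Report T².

Step 1 — sample mean vector:
  mean(X_1) = (5 + 7 + 9 + 9 + 6 + 2) / 6 = 38/6 = 6.3333
  mean(X_2) = (9 + 3 + 3 + 6 + 6 + 8) / 6 = 35/6 = 5.8333
  x̄ = (6.3333, 5.8333),  deviation x̄ - mu_0 = (6.3333, 5.8333) - (5, 3) = (1.3333, 2.8333).

Step 2 — sample covariance matrix, S[i,j] = (1/(n-1)) · Σ_k (x_{k,i} - mean_i) · (x_{k,j} - mean_j), divisor n-1 = 5:
  S[X_1,X_1] = ((-1.3333)·(-1.3333) + (0.6667)·(0.6667) + (2.6667)·(2.6667) + (2.6667)·(2.6667) + (-0.3333)·(-0.3333) + (-4.3333)·(-4.3333)) / 5 = 35.3333/5 = 7.0667
  S[X_1,X_2] = ((-1.3333)·(3.1667) + (0.6667)·(-2.8333) + (2.6667)·(-2.8333) + (2.6667)·(0.1667) + (-0.3333)·(0.1667) + (-4.3333)·(2.1667)) / 5 = -22.6667/5 = -4.5333
  S[X_2,X_2] = ((3.1667)·(3.1667) + (-2.8333)·(-2.8333) + (-2.8333)·(-2.8333) + (0.1667)·(0.1667) + (0.1667)·(0.1667) + (2.1667)·(2.1667)) / 5 = 30.8333/5 = 6.1667
  S = [[7.0667, -4.5333],
 [-4.5333, 6.1667]].

Step 3 — invert S. det(S) = 7.0667·6.1667 - (-4.5333)² = 23.0267.
  S^{-1} = (1/det) · [[d, -b], [-b, a]] = [[0.2678, 0.1969],
 [0.1969, 0.3069]].

Step 4 — quadratic form (x̄ - mu_0)^T · S^{-1} · (x̄ - mu_0):
  S^{-1} · (x̄ - mu_0) = (0.9149, 1.132),
  (x̄ - mu_0)^T · [...] = (1.3333)·(0.9149) + (2.8333)·(1.132) = 4.4272.

Step 5 — scale by n: T² = 6 · 4.4272 = 26.5634.

T² ≈ 26.5634


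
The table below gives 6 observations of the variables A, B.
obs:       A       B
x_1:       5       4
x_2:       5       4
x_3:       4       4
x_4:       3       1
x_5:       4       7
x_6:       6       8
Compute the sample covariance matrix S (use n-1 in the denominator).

Step 1 — column means:
  mean(A) = (5 + 5 + 4 + 3 + 4 + 6) / 6 = 27/6 = 4.5
  mean(B) = (4 + 4 + 4 + 1 + 7 + 8) / 6 = 28/6 = 4.6667

Step 2 — sample covariance S[i,j] = (1/(n-1)) · Σ_k (x_{k,i} - mean_i) · (x_{k,j} - mean_j), with n-1 = 5.
  S[A,A] = ((0.5)·(0.5) + (0.5)·(0.5) + (-0.5)·(-0.5) + (-1.5)·(-1.5) + (-0.5)·(-0.5) + (1.5)·(1.5)) / 5 = 5.5/5 = 1.1
  S[A,B] = ((0.5)·(-0.6667) + (0.5)·(-0.6667) + (-0.5)·(-0.6667) + (-1.5)·(-3.6667) + (-0.5)·(2.3333) + (1.5)·(3.3333)) / 5 = 9/5 = 1.8
  S[B,B] = ((-0.6667)·(-0.6667) + (-0.6667)·(-0.6667) + (-0.6667)·(-0.6667) + (-3.6667)·(-3.6667) + (2.3333)·(2.3333) + (3.3333)·(3.3333)) / 5 = 31.3333/5 = 6.2667

S is symmetric (S[j,i] = S[i,j]). Assembling:

S = [[1.1, 1.8],
 [1.8, 6.2667]]


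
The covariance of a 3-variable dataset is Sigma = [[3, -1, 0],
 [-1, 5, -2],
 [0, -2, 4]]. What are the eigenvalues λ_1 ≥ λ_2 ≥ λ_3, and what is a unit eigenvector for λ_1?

Step 1 — characteristic polynomial p(λ) = det(λI - Sigma) = λ³ - tr·λ² + c_1·λ - det, where tr = trace, c_1 = sum of the principal 2×2 minors, det = det(Sigma):
  tr = 3 + 5 + 4 = 12,
  c_1 = (3·5 - (-1)²) + (3·4 - (0)²) + (5·4 - (-2)²) = 14 + 12 + 16 = 42,
  det = 3·(5·4 - (-2)²) - (-1)·((-1)·4 - (-2)·(0)) + (0)·((-1)·(-2) - 5·(0)) = 3·(16) - (-1)·(-4) + (0)·(2) = 44.
  So p(λ) = λ³ - 12λ² + 42λ - 44.
Step 2 — look for an integer root (rational root theorem: any rational root is an integer divisor of 44). Testing λ = 2:
  p(2) = 8 - 48 + 84 - 44 = 0  ✓
  Dividing out (λ - 2): p(λ) = (λ - 2)(λ² - 10λ + 22).
Step 3 — remaining eigenvalues from the quadratic λ² - 10λ + 22 = 0:
  Δ = 10² - 4·22 = 100 - 88 = 12,  λ = (10 ± √12)/2 = (10 ± 3.4641)/2 ≈ 6.7321 or 3.2679.
  Sorted: λ_1 = 6.7321,  λ_2 = 3.2679,  λ_3 = 2  (check: sum = 12 = tr ✓).

Step 4 — unit eigenvector for λ_1 ≈ 6.7321: v spans the null space of (Sigma - λ_1 I), whose rows are
  r_1 = (-3.7321, -1, 0),  r_2 = (-1, -1.7321, -2),  r_3 = (0, -2, -2.7321).
  v is orthogonal to every row, so take v ∝ r_1 × r_2 = ((-1)·(-2) - (0)·(-1.7321), (0)·(-1) - (-3.7321)·(-2), (-3.7321)·(-1.7321) - (-1)·(-1)) ≈ (2, -7.4641, 5.4641).
  Let u = (2, -7.4641, 5.4641).
  ||u|| = √((2)² + (-7.4641)² + (5.4641)²) = √(89.5692) ≈ 9.4641,  v_1 = u/||u|| ≈ (0.2113, -0.7887, 0.5774) (||v_1|| = 1).

λ_1 = 6.7321,  λ_2 = 3.2679,  λ_3 = 2;  v_1 ≈ (0.2113, -0.7887, 0.5774)


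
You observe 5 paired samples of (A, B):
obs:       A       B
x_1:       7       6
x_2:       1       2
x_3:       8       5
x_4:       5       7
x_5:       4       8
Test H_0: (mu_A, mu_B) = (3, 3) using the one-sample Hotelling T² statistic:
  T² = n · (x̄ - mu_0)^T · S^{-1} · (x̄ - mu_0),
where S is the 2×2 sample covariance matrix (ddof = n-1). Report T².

Step 1 — sample mean vector:
  mean(A) = (7 + 1 + 8 + 5 + 4) / 5 = 25/5 = 5
  mean(B) = (6 + 2 + 5 + 7 + 8) / 5 = 28/5 = 5.6
  x̄ = (5, 5.6),  deviation x̄ - mu_0 = (5, 5.6) - (3, 3) = (2, 2.6).

Step 2 — sample covariance matrix, S[i,j] = (1/(n-1)) · Σ_k (x_{k,i} - mean_i) · (x_{k,j} - mean_j), divisor n-1 = 4:
  S[A,A] = ((2)·(2) + (-4)·(-4) + (3)·(3) + (0)·(0) + (-1)·(-1)) / 4 = 30/4 = 7.5
  S[A,B] = ((2)·(0.4) + (-4)·(-3.6) + (3)·(-0.6) + (0)·(1.4) + (-1)·(2.4)) / 4 = 11/4 = 2.75
  S[B,B] = ((0.4)·(0.4) + (-3.6)·(-3.6) + (-0.6)·(-0.6) + (1.4)·(1.4) + (2.4)·(2.4)) / 4 = 21.2/4 = 5.3
  S = [[7.5, 2.75],
 [2.75, 5.3]].

Step 3 — invert S. det(S) = 7.5·5.3 - (2.75)² = 32.1875.
  S^{-1} = (1/det) · [[d, -b], [-b, a]] = [[0.1647, -0.0854],
 [-0.0854, 0.233]].

Step 4 — quadratic form (x̄ - mu_0)^T · S^{-1} · (x̄ - mu_0):
  S^{-1} · (x̄ - mu_0) = (0.1072, 0.435),
  (x̄ - mu_0)^T · [...] = (2)·(0.1072) + (2.6)·(0.435) = 1.3452.

Step 5 — scale by n: T² = 5 · 1.3452 = 6.7262.

T² ≈ 6.7262


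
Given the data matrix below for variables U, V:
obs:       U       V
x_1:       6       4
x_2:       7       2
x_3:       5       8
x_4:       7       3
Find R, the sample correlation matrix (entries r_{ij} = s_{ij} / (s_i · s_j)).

Step 1 — column means:
  mean(U) = (6 + 7 + 5 + 7) / 4 = 25/4 = 6.25
  mean(V) = (4 + 2 + 8 + 3) / 4 = 17/4 = 4.25

Step 2 — sample variances and covariances s[i,j] = (1/(n-1)) · Σ_k (x_{k,i} - mean_i) · (x_{k,j} - mean_j), with n-1 = 3:
  s[U,U] = ((-0.25)·(-0.25) + (0.75)·(0.75) + (-1.25)·(-1.25) + (0.75)·(0.75)) / 3 = 2.75/3 = 0.9167
  s[U,V] = ((-0.25)·(-0.25) + (0.75)·(-2.25) + (-1.25)·(3.75) + (0.75)·(-1.25)) / 3 = -7.25/3 = -2.4167
  s[V,V] = ((-0.25)·(-0.25) + (-2.25)·(-2.25) + (3.75)·(3.75) + (-1.25)·(-1.25)) / 3 = 20.75/3 = 6.9167
  Sample standard deviations s_i = √(s[i,i]):
  s(U) = √(0.9167) = 0.9574
  s(V) = √(6.9167) = 2.63

Step 3 — r_{ij} = s_{ij} / (s_i · s_j):
  r[U,U] = 1 (diagonal).
  r[U,V] = -2.4167 / (0.9574 · 2.63) = -2.4167 / 2.518 = -0.9598
  r[V,V] = 1 (diagonal).

R is symmetric with unit diagonal. Assembling:

R = [[1, -0.9598],
 [-0.9598, 1]]


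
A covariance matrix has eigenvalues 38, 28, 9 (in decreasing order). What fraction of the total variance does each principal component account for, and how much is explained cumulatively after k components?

Step 1 — total variance = trace(Sigma) = Σ λ_i = 38 + 28 + 9 = 75.

Step 2 — fraction explained by component i = λ_i / Σ λ:
  PC1: 38/75 = 0.5067
  PC2: 28/75 = 0.3733
  PC3: 9/75 = 0.12

Step 3 — cumulative fraction after k components = (λ_1 + ... + λ_k) / Σ λ:
  k = 1: 38/75 = 0.5067
  k = 2: (38 + 28)/75 = 66/75 = 0.88
  k = 3: (38 + 28 + 9)/75 = 75/75 = 1

Summary (fraction, with percent):

explained: PC1 0.5067 (50.67%), PC2 0.3733 (37.33%), PC3 0.12 (12%);  cumulative: 0.5067, 0.88, 1


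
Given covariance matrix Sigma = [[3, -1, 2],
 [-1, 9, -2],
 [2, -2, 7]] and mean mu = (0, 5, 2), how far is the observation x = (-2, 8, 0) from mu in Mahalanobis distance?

Step 1 — centre the observation: (x - mu) = (-2, 3, -2).

Step 2 — invert Sigma (cofactor / det for 3×3, or solve directly):
  Sigma^{-1} = [[0.4155, 0.0211, -0.1127],
 [0.0211, 0.1197, 0.0282],
 [-0.1127, 0.0282, 0.1831]].

Step 3 — form the quadratic (x - mu)^T · Sigma^{-1} · (x - mu):
  Sigma^{-1} · (x - mu) = (-0.5423, 0.2606, -0.0563).
  (x - mu)^T · [Sigma^{-1} · (x - mu)] = (-2)·(-0.5423) + (3)·(0.2606) + (-2)·(-0.0563) = 1.9789.

Step 4 — take square root: d = √(1.9789) ≈ 1.4067.

d(x, mu) = √(1.9789) ≈ 1.4067


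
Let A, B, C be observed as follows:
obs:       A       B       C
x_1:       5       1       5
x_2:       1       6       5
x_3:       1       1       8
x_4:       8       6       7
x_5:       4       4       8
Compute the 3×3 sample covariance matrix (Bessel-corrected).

Step 1 — column means:
  mean(A) = (5 + 1 + 1 + 8 + 4) / 5 = 19/5 = 3.8
  mean(B) = (1 + 6 + 1 + 6 + 4) / 5 = 18/5 = 3.6
  mean(C) = (5 + 5 + 8 + 7 + 8) / 5 = 33/5 = 6.6

Step 2 — sample covariance S[i,j] = (1/(n-1)) · Σ_k (x_{k,i} - mean_i) · (x_{k,j} - mean_j), with n-1 = 4.
  S[A,A] = ((1.2)·(1.2) + (-2.8)·(-2.8) + (-2.8)·(-2.8) + (4.2)·(4.2) + (0.2)·(0.2)) / 4 = 34.8/4 = 8.7
  S[A,B] = ((1.2)·(-2.6) + (-2.8)·(2.4) + (-2.8)·(-2.6) + (4.2)·(2.4) + (0.2)·(0.4)) / 4 = 7.6/4 = 1.9
  S[A,C] = ((1.2)·(-1.6) + (-2.8)·(-1.6) + (-2.8)·(1.4) + (4.2)·(0.4) + (0.2)·(1.4)) / 4 = 0.6/4 = 0.15
  S[B,B] = ((-2.6)·(-2.6) + (2.4)·(2.4) + (-2.6)·(-2.6) + (2.4)·(2.4) + (0.4)·(0.4)) / 4 = 25.2/4 = 6.3
  S[B,C] = ((-2.6)·(-1.6) + (2.4)·(-1.6) + (-2.6)·(1.4) + (2.4)·(0.4) + (0.4)·(1.4)) / 4 = -1.8/4 = -0.45
  S[C,C] = ((-1.6)·(-1.6) + (-1.6)·(-1.6) + (1.4)·(1.4) + (0.4)·(0.4) + (1.4)·(1.4)) / 4 = 9.2/4 = 2.3

S is symmetric (S[j,i] = S[i,j]). Assembling:

S = [[8.7, 1.9, 0.15],
 [1.9, 6.3, -0.45],
 [0.15, -0.45, 2.3]]


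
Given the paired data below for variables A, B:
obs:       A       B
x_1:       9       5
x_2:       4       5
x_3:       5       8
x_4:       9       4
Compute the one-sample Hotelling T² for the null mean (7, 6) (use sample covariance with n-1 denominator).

Step 1 — sample mean vector:
  mean(A) = (9 + 4 + 5 + 9) / 4 = 27/4 = 6.75
  mean(B) = (5 + 5 + 8 + 4) / 4 = 22/4 = 5.5
  x̄ = (6.75, 5.5),  deviation x̄ - mu_0 = (6.75, 5.5) - (7, 6) = (-0.25, -0.5).

Step 2 — sample covariance matrix, S[i,j] = (1/(n-1)) · Σ_k (x_{k,i} - mean_i) · (x_{k,j} - mean_j), divisor n-1 = 3:
  S[A,A] = ((2.25)·(2.25) + (-2.75)·(-2.75) + (-1.75)·(-1.75) + (2.25)·(2.25)) / 3 = 20.75/3 = 6.9167
  S[A,B] = ((2.25)·(-0.5) + (-2.75)·(-0.5) + (-1.75)·(2.5) + (2.25)·(-1.5)) / 3 = -7.5/3 = -2.5
  S[B,B] = ((-0.5)·(-0.5) + (-0.5)·(-0.5) + (2.5)·(2.5) + (-1.5)·(-1.5)) / 3 = 9/3 = 3
  S = [[6.9167, -2.5],
 [-2.5, 3]].

Step 3 — invert S. det(S) = 6.9167·3 - (-2.5)² = 14.5.
  S^{-1} = (1/det) · [[d, -b], [-b, a]] = [[0.2069, 0.1724],
 [0.1724, 0.477]].

Step 4 — quadratic form (x̄ - mu_0)^T · S^{-1} · (x̄ - mu_0):
  S^{-1} · (x̄ - mu_0) = (-0.1379, -0.2816),
  (x̄ - mu_0)^T · [...] = (-0.25)·(-0.1379) + (-0.5)·(-0.2816) = 0.1753.

Step 5 — scale by n: T² = 4 · 0.1753 = 0.7011.

T² ≈ 0.7011


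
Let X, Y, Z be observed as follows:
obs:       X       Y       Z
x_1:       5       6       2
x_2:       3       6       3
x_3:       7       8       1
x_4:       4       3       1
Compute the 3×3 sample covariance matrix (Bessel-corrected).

Step 1 — column means:
  mean(X) = (5 + 3 + 7 + 4) / 4 = 19/4 = 4.75
  mean(Y) = (6 + 6 + 8 + 3) / 4 = 23/4 = 5.75
  mean(Z) = (2 + 3 + 1 + 1) / 4 = 7/4 = 1.75

Step 2 — sample covariance S[i,j] = (1/(n-1)) · Σ_k (x_{k,i} - mean_i) · (x_{k,j} - mean_j), with n-1 = 3.
  S[X,X] = ((0.25)·(0.25) + (-1.75)·(-1.75) + (2.25)·(2.25) + (-0.75)·(-0.75)) / 3 = 8.75/3 = 2.9167
  S[X,Y] = ((0.25)·(0.25) + (-1.75)·(0.25) + (2.25)·(2.25) + (-0.75)·(-2.75)) / 3 = 6.75/3 = 2.25
  S[X,Z] = ((0.25)·(0.25) + (-1.75)·(1.25) + (2.25)·(-0.75) + (-0.75)·(-0.75)) / 3 = -3.25/3 = -1.0833
  S[Y,Y] = ((0.25)·(0.25) + (0.25)·(0.25) + (2.25)·(2.25) + (-2.75)·(-2.75)) / 3 = 12.75/3 = 4.25
  S[Y,Z] = ((0.25)·(0.25) + (0.25)·(1.25) + (2.25)·(-0.75) + (-2.75)·(-0.75)) / 3 = 0.75/3 = 0.25
  S[Z,Z] = ((0.25)·(0.25) + (1.25)·(1.25) + (-0.75)·(-0.75) + (-0.75)·(-0.75)) / 3 = 2.75/3 = 0.9167

S is symmetric (S[j,i] = S[i,j]). Assembling:

S = [[2.9167, 2.25, -1.0833],
 [2.25, 4.25, 0.25],
 [-1.0833, 0.25, 0.9167]]


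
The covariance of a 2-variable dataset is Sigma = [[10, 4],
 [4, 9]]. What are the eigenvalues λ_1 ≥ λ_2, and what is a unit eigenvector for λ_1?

Step 1 — characteristic polynomial of 2×2 Sigma:
  det(Sigma - λI) = λ² - trace · λ + det = 0.
  trace = 10 + 9 = 19, det = 10·9 - (4)² = 74.
Step 2 — discriminant:
  Δ = trace² - 4·det = 361 - 296 = 65.
Step 3 — eigenvalues:
  λ = (trace ± √Δ)/2 = (19 ± 8.0623)/2,
  λ_1 = 13.5311,  λ_2 = 5.4689.

Step 4 — unit eigenvector for λ_1: solve (Sigma - λ_1 I)v = 0. First row:
  (10 - 13.5311)·v_x + (4)·v_y = 0, i.e. (-3.5311)·v_x + (4)·v_y = 0,
  so v ∝ (b, λ_1 - a) = (4, 3.5311) = u.
  ||u|| = √((4)² + (3.5311)²) = √(28.4689) ≈ 5.3356,
  v_1 = u/||u|| ≈ (0.7497, 0.6618) (||v_1|| = 1).

λ_1 = 13.5311,  λ_2 = 5.4689;  v_1 ≈ (0.7497, 0.6618)


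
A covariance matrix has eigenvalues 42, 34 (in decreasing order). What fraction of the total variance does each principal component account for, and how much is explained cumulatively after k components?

Step 1 — total variance = trace(Sigma) = Σ λ_i = 42 + 34 = 76.

Step 2 — fraction explained by component i = λ_i / Σ λ:
  PC1: 42/76 = 0.5526
  PC2: 34/76 = 0.4474

Step 3 — cumulative fraction after k components = (λ_1 + ... + λ_k) / Σ λ:
  k = 1: 42/76 = 0.5526
  k = 2: (42 + 34)/76 = 76/76 = 1

Summary (fraction, with percent):

explained: PC1 0.5526 (55.26%), PC2 0.4474 (44.74%);  cumulative: 0.5526, 1


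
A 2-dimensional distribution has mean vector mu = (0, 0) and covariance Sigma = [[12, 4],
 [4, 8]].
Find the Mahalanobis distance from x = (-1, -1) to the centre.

Step 1 — centre the observation: (x - mu) = (-1, -1).

Step 2 — invert Sigma. det(Sigma) = 12·8 - (4)² = 80.
  Sigma^{-1} = (1/det) · [[d, -b], [-b, a]] = [[0.1, -0.05],
 [-0.05, 0.15]].

Step 3 — form the quadratic (x - mu)^T · Sigma^{-1} · (x - mu):
  Sigma^{-1} · (x - mu) = (-0.05, -0.1).
  (x - mu)^T · [Sigma^{-1} · (x - mu)] = (-1)·(-0.05) + (-1)·(-0.1) = 0.15.

Step 4 — take square root: d = √(0.15) ≈ 0.3873.

d(x, mu) = √(0.15) ≈ 0.3873


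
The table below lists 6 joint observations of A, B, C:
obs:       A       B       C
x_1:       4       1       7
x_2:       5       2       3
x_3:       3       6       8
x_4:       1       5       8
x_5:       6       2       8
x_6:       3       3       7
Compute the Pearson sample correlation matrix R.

Step 1 — column means:
  mean(A) = (4 + 5 + 3 + 1 + 6 + 3) / 6 = 22/6 = 3.6667
  mean(B) = (1 + 2 + 6 + 5 + 2 + 3) / 6 = 19/6 = 3.1667
  mean(C) = (7 + 3 + 8 + 8 + 8 + 7) / 6 = 41/6 = 6.8333

Step 2 — sample variances and covariances s[i,j] = (1/(n-1)) · Σ_k (x_{k,i} - mean_i) · (x_{k,j} - mean_j), with n-1 = 5:
  s[A,A] = ((0.3333)·(0.3333) + (1.3333)·(1.3333) + (-0.6667)·(-0.6667) + (-2.6667)·(-2.6667) + (2.3333)·(2.3333) + (-0.6667)·(-0.6667)) / 5 = 15.3333/5 = 3.0667
  s[A,B] = ((0.3333)·(-2.1667) + (1.3333)·(-1.1667) + (-0.6667)·(2.8333) + (-2.6667)·(1.8333) + (2.3333)·(-1.1667) + (-0.6667)·(-0.1667)) / 5 = -11.6667/5 = -2.3333
  s[A,C] = ((0.3333)·(0.1667) + (1.3333)·(-3.8333) + (-0.6667)·(1.1667) + (-2.6667)·(1.1667) + (2.3333)·(1.1667) + (-0.6667)·(0.1667)) / 5 = -6.3333/5 = -1.2667
  s[B,B] = ((-2.1667)·(-2.1667) + (-1.1667)·(-1.1667) + (2.8333)·(2.8333) + (1.8333)·(1.8333) + (-1.1667)·(-1.1667) + (-0.1667)·(-0.1667)) / 5 = 18.8333/5 = 3.7667
  s[B,C] = ((-2.1667)·(0.1667) + (-1.1667)·(-3.8333) + (2.8333)·(1.1667) + (1.8333)·(1.1667) + (-1.1667)·(1.1667) + (-0.1667)·(0.1667)) / 5 = 8.1667/5 = 1.6333
  s[C,C] = ((0.1667)·(0.1667) + (-3.8333)·(-3.8333) + (1.1667)·(1.1667) + (1.1667)·(1.1667) + (1.1667)·(1.1667) + (0.1667)·(0.1667)) / 5 = 18.8333/5 = 3.7667
  Sample standard deviations s_i = √(s[i,i]):
  s(A) = √(3.0667) = 1.7512
  s(B) = √(3.7667) = 1.9408
  s(C) = √(3.7667) = 1.9408

Step 3 — r_{ij} = s_{ij} / (s_i · s_j):
  r[A,A] = 1 (diagonal).
  r[A,B] = -2.3333 / (1.7512 · 1.9408) = -2.3333 / 3.3987 = -0.6865
  r[A,C] = -1.2667 / (1.7512 · 1.9408) = -1.2667 / 3.3987 = -0.3727
  r[B,B] = 1 (diagonal).
  r[B,C] = 1.6333 / (1.9408 · 1.9408) = 1.6333 / 3.7667 = 0.4336
  r[C,C] = 1 (diagonal).

R is symmetric with unit diagonal. Assembling:

R = [[1, -0.6865, -0.3727],
 [-0.6865, 1, 0.4336],
 [-0.3727, 0.4336, 1]]


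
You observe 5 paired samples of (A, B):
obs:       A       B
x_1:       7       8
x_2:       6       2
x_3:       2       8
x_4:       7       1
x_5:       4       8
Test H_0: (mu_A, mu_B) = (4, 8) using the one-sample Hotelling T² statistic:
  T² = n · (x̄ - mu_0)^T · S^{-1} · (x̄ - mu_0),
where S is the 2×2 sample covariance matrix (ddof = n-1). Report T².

Step 1 — sample mean vector:
  mean(A) = (7 + 6 + 2 + 7 + 4) / 5 = 26/5 = 5.2
  mean(B) = (8 + 2 + 8 + 1 + 8) / 5 = 27/5 = 5.4
  x̄ = (5.2, 5.4),  deviation x̄ - mu_0 = (5.2, 5.4) - (4, 8) = (1.2, -2.6).

Step 2 — sample covariance matrix, S[i,j] = (1/(n-1)) · Σ_k (x_{k,i} - mean_i) · (x_{k,j} - mean_j), divisor n-1 = 4:
  S[A,A] = ((1.8)·(1.8) + (0.8)·(0.8) + (-3.2)·(-3.2) + (1.8)·(1.8) + (-1.2)·(-1.2)) / 4 = 18.8/4 = 4.7
  S[A,B] = ((1.8)·(2.6) + (0.8)·(-3.4) + (-3.2)·(2.6) + (1.8)·(-4.4) + (-1.2)·(2.6)) / 4 = -17.4/4 = -4.35
  S[B,B] = ((2.6)·(2.6) + (-3.4)·(-3.4) + (2.6)·(2.6) + (-4.4)·(-4.4) + (2.6)·(2.6)) / 4 = 51.2/4 = 12.8
  S = [[4.7, -4.35],
 [-4.35, 12.8]].

Step 3 — invert S. det(S) = 4.7·12.8 - (-4.35)² = 41.2375.
  S^{-1} = (1/det) · [[d, -b], [-b, a]] = [[0.3104, 0.1055],
 [0.1055, 0.114]].

Step 4 — quadratic form (x̄ - mu_0)^T · S^{-1} · (x̄ - mu_0):
  S^{-1} · (x̄ - mu_0) = (0.0982, -0.1697),
  (x̄ - mu_0)^T · [...] = (1.2)·(0.0982) + (-2.6)·(-0.1697) = 0.5592.

Step 5 — scale by n: T² = 5 · 0.5592 = 2.796.

T² ≈ 2.796


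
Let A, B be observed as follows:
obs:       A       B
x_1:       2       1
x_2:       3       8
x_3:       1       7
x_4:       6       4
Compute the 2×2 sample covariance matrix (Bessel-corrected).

Step 1 — column means:
  mean(A) = (2 + 3 + 1 + 6) / 4 = 12/4 = 3
  mean(B) = (1 + 8 + 7 + 4) / 4 = 20/4 = 5

Step 2 — sample covariance S[i,j] = (1/(n-1)) · Σ_k (x_{k,i} - mean_i) · (x_{k,j} - mean_j), with n-1 = 3.
  S[A,A] = ((-1)·(-1) + (0)·(0) + (-2)·(-2) + (3)·(3)) / 3 = 14/3 = 4.6667
  S[A,B] = ((-1)·(-4) + (0)·(3) + (-2)·(2) + (3)·(-1)) / 3 = -3/3 = -1
  S[B,B] = ((-4)·(-4) + (3)·(3) + (2)·(2) + (-1)·(-1)) / 3 = 30/3 = 10

S is symmetric (S[j,i] = S[i,j]). Assembling:

S = [[4.6667, -1],
 [-1, 10]]


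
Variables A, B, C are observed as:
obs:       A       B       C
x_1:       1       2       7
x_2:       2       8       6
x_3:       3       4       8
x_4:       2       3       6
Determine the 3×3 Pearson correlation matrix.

Step 1 — column means:
  mean(A) = (1 + 2 + 3 + 2) / 4 = 8/4 = 2
  mean(B) = (2 + 8 + 4 + 3) / 4 = 17/4 = 4.25
  mean(C) = (7 + 6 + 8 + 6) / 4 = 27/4 = 6.75

Step 2 — sample variances and covariances s[i,j] = (1/(n-1)) · Σ_k (x_{k,i} - mean_i) · (x_{k,j} - mean_j), with n-1 = 3:
  s[A,A] = ((-1)·(-1) + (0)·(0) + (1)·(1) + (0)·(0)) / 3 = 2/3 = 0.6667
  s[A,B] = ((-1)·(-2.25) + (0)·(3.75) + (1)·(-0.25) + (0)·(-1.25)) / 3 = 2/3 = 0.6667
  s[A,C] = ((-1)·(0.25) + (0)·(-0.75) + (1)·(1.25) + (0)·(-0.75)) / 3 = 1/3 = 0.3333
  s[B,B] = ((-2.25)·(-2.25) + (3.75)·(3.75) + (-0.25)·(-0.25) + (-1.25)·(-1.25)) / 3 = 20.75/3 = 6.9167
  s[B,C] = ((-2.25)·(0.25) + (3.75)·(-0.75) + (-0.25)·(1.25) + (-1.25)·(-0.75)) / 3 = -2.75/3 = -0.9167
  s[C,C] = ((0.25)·(0.25) + (-0.75)·(-0.75) + (1.25)·(1.25) + (-0.75)·(-0.75)) / 3 = 2.75/3 = 0.9167
  Sample standard deviations s_i = √(s[i,i]):
  s(A) = √(0.6667) = 0.8165
  s(B) = √(6.9167) = 2.63
  s(C) = √(0.9167) = 0.9574

Step 3 — r_{ij} = s_{ij} / (s_i · s_j):
  r[A,A] = 1 (diagonal).
  r[A,B] = 0.6667 / (0.8165 · 2.63) = 0.6667 / 2.1473 = 0.3105
  r[A,C] = 0.3333 / (0.8165 · 0.9574) = 0.3333 / 0.7817 = 0.4264
  r[B,B] = 1 (diagonal).
  r[B,C] = -0.9167 / (2.63 · 0.9574) = -0.9167 / 2.518 = -0.364
  r[C,C] = 1 (diagonal).

R is symmetric with unit diagonal. Assembling:

R = [[1, 0.3105, 0.4264],
 [0.3105, 1, -0.364],
 [0.4264, -0.364, 1]]


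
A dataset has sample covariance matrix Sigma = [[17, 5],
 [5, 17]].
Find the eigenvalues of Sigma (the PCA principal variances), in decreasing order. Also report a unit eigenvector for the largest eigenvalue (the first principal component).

Step 1 — characteristic polynomial of 2×2 Sigma:
  det(Sigma - λI) = λ² - trace · λ + det = 0.
  trace = 17 + 17 = 34, det = 17·17 - (5)² = 264.
Step 2 — discriminant:
  Δ = trace² - 4·det = 1156 - 1056 = 100.
Step 3 — eigenvalues:
  λ = (trace ± √Δ)/2 = (34 ± 10)/2,
  λ_1 = 22,  λ_2 = 12.

Step 4 — unit eigenvector for λ_1: solve (Sigma - λ_1 I)v = 0. First row:
  (17 - 22)·v_x + (5)·v_y = 0, i.e. (-5)·v_x + (5)·v_y = 0,
  so v ∝ (b, λ_1 - a) = (5, 5) = u.
  ||u|| = √((5)² + (5)²) = √(50) ≈ 7.0711,
  v_1 = u/||u|| ≈ (0.7071, 0.7071) (||v_1|| = 1).

λ_1 = 22,  λ_2 = 12;  v_1 ≈ (0.7071, 0.7071)


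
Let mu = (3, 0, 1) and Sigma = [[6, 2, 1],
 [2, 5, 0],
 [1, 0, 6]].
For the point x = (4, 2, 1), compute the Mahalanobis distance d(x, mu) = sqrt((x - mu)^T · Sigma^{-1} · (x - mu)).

Step 1 — centre the observation: (x - mu) = (1, 2, 0).

Step 2 — invert Sigma (cofactor / det for 3×3, or solve directly):
  Sigma^{-1} = [[0.1987, -0.0795, -0.0331],
 [-0.0795, 0.2318, 0.0132],
 [-0.0331, 0.0132, 0.1722]].

Step 3 — form the quadratic (x - mu)^T · Sigma^{-1} · (x - mu):
  Sigma^{-1} · (x - mu) = (0.0397, 0.3841, -0.0066).
  (x - mu)^T · [Sigma^{-1} · (x - mu)] = (1)·(0.0397) + (2)·(0.3841) + (0)·(-0.0066) = 0.8079.

Step 4 — take square root: d = √(0.8079) ≈ 0.8989.

d(x, mu) = √(0.8079) ≈ 0.8989


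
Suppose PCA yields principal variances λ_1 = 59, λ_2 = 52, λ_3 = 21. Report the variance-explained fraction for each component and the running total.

Step 1 — total variance = trace(Sigma) = Σ λ_i = 59 + 52 + 21 = 132.

Step 2 — fraction explained by component i = λ_i / Σ λ:
  PC1: 59/132 = 0.447
  PC2: 52/132 = 0.3939
  PC3: 21/132 = 0.1591

Step 3 — cumulative fraction after k components = (λ_1 + ... + λ_k) / Σ λ:
  k = 1: 59/132 = 0.447
  k = 2: (59 + 52)/132 = 111/132 = 0.8409
  k = 3: (59 + 52 + 21)/132 = 132/132 = 1

Summary (fraction, with percent):

explained: PC1 0.447 (44.7%), PC2 0.3939 (39.39%), PC3 0.1591 (15.91%);  cumulative: 0.447, 0.8409, 1


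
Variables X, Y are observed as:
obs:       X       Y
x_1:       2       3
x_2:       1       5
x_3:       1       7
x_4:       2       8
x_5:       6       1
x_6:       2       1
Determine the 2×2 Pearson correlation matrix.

Step 1 — column means:
  mean(X) = (2 + 1 + 1 + 2 + 6 + 2) / 6 = 14/6 = 2.3333
  mean(Y) = (3 + 5 + 7 + 8 + 1 + 1) / 6 = 25/6 = 4.1667

Step 2 — sample variances and covariances s[i,j] = (1/(n-1)) · Σ_k (x_{k,i} - mean_i) · (x_{k,j} - mean_j), with n-1 = 5:
  s[X,X] = ((-0.3333)·(-0.3333) + (-1.3333)·(-1.3333) + (-1.3333)·(-1.3333) + (-0.3333)·(-0.3333) + (3.6667)·(3.6667) + (-0.3333)·(-0.3333)) / 5 = 17.3333/5 = 3.4667
  s[X,Y] = ((-0.3333)·(-1.1667) + (-1.3333)·(0.8333) + (-1.3333)·(2.8333) + (-0.3333)·(3.8333) + (3.6667)·(-3.1667) + (-0.3333)·(-3.1667)) / 5 = -16.3333/5 = -3.2667
  s[Y,Y] = ((-1.1667)·(-1.1667) + (0.8333)·(0.8333) + (2.8333)·(2.8333) + (3.8333)·(3.8333) + (-3.1667)·(-3.1667) + (-3.1667)·(-3.1667)) / 5 = 44.8333/5 = 8.9667
  Sample standard deviations s_i = √(s[i,i]):
  s(X) = √(3.4667) = 1.8619
  s(Y) = √(8.9667) = 2.9944

Step 3 — r_{ij} = s_{ij} / (s_i · s_j):
  r[X,X] = 1 (diagonal).
  r[X,Y] = -3.2667 / (1.8619 · 2.9944) = -3.2667 / 5.5753 = -0.5859
  r[Y,Y] = 1 (diagonal).

R is symmetric with unit diagonal. Assembling:

R = [[1, -0.5859],
 [-0.5859, 1]]


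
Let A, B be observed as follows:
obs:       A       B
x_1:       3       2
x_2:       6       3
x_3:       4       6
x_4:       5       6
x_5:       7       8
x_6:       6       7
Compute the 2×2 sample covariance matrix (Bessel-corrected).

Step 1 — column means:
  mean(A) = (3 + 6 + 4 + 5 + 7 + 6) / 6 = 31/6 = 5.1667
  mean(B) = (2 + 3 + 6 + 6 + 8 + 7) / 6 = 32/6 = 5.3333

Step 2 — sample covariance S[i,j] = (1/(n-1)) · Σ_k (x_{k,i} - mean_i) · (x_{k,j} - mean_j), with n-1 = 5.
  S[A,A] = ((-2.1667)·(-2.1667) + (0.8333)·(0.8333) + (-1.1667)·(-1.1667) + (-0.1667)·(-0.1667) + (1.8333)·(1.8333) + (0.8333)·(0.8333)) / 5 = 10.8333/5 = 2.1667
  S[A,B] = ((-2.1667)·(-3.3333) + (0.8333)·(-2.3333) + (-1.1667)·(0.6667) + (-0.1667)·(0.6667) + (1.8333)·(2.6667) + (0.8333)·(1.6667)) / 5 = 10.6667/5 = 2.1333
  S[B,B] = ((-3.3333)·(-3.3333) + (-2.3333)·(-2.3333) + (0.6667)·(0.6667) + (0.6667)·(0.6667) + (2.6667)·(2.6667) + (1.6667)·(1.6667)) / 5 = 27.3333/5 = 5.4667

S is symmetric (S[j,i] = S[i,j]). Assembling:

S = [[2.1667, 2.1333],
 [2.1333, 5.4667]]


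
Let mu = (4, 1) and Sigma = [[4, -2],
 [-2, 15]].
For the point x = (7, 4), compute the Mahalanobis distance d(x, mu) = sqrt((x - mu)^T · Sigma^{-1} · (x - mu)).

Step 1 — centre the observation: (x - mu) = (3, 3).

Step 2 — invert Sigma. det(Sigma) = 4·15 - (-2)² = 56.
  Sigma^{-1} = (1/det) · [[d, -b], [-b, a]] = [[0.2679, 0.0357],
 [0.0357, 0.0714]].

Step 3 — form the quadratic (x - mu)^T · Sigma^{-1} · (x - mu):
  Sigma^{-1} · (x - mu) = (0.9107, 0.3214).
  (x - mu)^T · [Sigma^{-1} · (x - mu)] = (3)·(0.9107) + (3)·(0.3214) = 3.6964.

Step 4 — take square root: d = √(3.6964) ≈ 1.9226.

d(x, mu) = √(3.6964) ≈ 1.9226


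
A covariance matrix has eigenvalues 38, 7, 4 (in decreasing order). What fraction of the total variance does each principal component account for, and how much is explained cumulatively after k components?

Step 1 — total variance = trace(Sigma) = Σ λ_i = 38 + 7 + 4 = 49.

Step 2 — fraction explained by component i = λ_i / Σ λ:
  PC1: 38/49 = 0.7755
  PC2: 7/49 = 0.1429
  PC3: 4/49 = 0.0816

Step 3 — cumulative fraction after k components = (λ_1 + ... + λ_k) / Σ λ:
  k = 1: 38/49 = 0.7755
  k = 2: (38 + 7)/49 = 45/49 = 0.9184
  k = 3: (38 + 7 + 4)/49 = 49/49 = 1

Summary (fraction, with percent):

explained: PC1 0.7755 (77.55%), PC2 0.1429 (14.29%), PC3 0.0816 (8.16%);  cumulative: 0.7755, 0.9184, 1


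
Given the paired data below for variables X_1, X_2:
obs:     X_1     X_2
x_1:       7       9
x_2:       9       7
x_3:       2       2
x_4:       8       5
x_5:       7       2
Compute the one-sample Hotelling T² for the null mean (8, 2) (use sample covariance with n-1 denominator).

Step 1 — sample mean vector:
  mean(X_1) = (7 + 9 + 2 + 8 + 7) / 5 = 33/5 = 6.6
  mean(X_2) = (9 + 7 + 2 + 5 + 2) / 5 = 25/5 = 5
  x̄ = (6.6, 5),  deviation x̄ - mu_0 = (6.6, 5) - (8, 2) = (-1.4, 3).

Step 2 — sample covariance matrix, S[i,j] = (1/(n-1)) · Σ_k (x_{k,i} - mean_i) · (x_{k,j} - mean_j), divisor n-1 = 4:
  S[X_1,X_1] = ((0.4)·(0.4) + (2.4)·(2.4) + (-4.6)·(-4.6) + (1.4)·(1.4) + (0.4)·(0.4)) / 4 = 29.2/4 = 7.3
  S[X_1,X_2] = ((0.4)·(4) + (2.4)·(2) + (-4.6)·(-3) + (1.4)·(0) + (0.4)·(-3)) / 4 = 19/4 = 4.75
  S[X_2,X_2] = ((4)·(4) + (2)·(2) + (-3)·(-3) + (0)·(0) + (-3)·(-3)) / 4 = 38/4 = 9.5
  S = [[7.3, 4.75],
 [4.75, 9.5]].

Step 3 — invert S. det(S) = 7.3·9.5 - (4.75)² = 46.7875.
  S^{-1} = (1/det) · [[d, -b], [-b, a]] = [[0.203, -0.1015],
 [-0.1015, 0.156]].

Step 4 — quadratic form (x̄ - mu_0)^T · S^{-1} · (x̄ - mu_0):
  S^{-1} · (x̄ - mu_0) = (-0.5888, 0.6102),
  (x̄ - mu_0)^T · [...] = (-1.4)·(-0.5888) + (3)·(0.6102) = 2.655.

Step 5 — scale by n: T² = 5 · 2.655 = 13.2749.

T² ≈ 13.2749


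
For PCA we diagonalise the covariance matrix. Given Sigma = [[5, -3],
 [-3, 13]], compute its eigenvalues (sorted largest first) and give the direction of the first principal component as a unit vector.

Step 1 — characteristic polynomial of 2×2 Sigma:
  det(Sigma - λI) = λ² - trace · λ + det = 0.
  trace = 5 + 13 = 18, det = 5·13 - (-3)² = 56.
Step 2 — discriminant:
  Δ = trace² - 4·det = 324 - 224 = 100.
Step 3 — eigenvalues:
  λ = (trace ± √Δ)/2 = (18 ± 10)/2,
  λ_1 = 14,  λ_2 = 4.

Step 4 — unit eigenvector for λ_1: solve (Sigma - λ_1 I)v = 0. First row:
  (5 - 14)·v_x + (-3)·v_y = 0, i.e. (-9)·v_x + (-3)·v_y = 0,
  so v ∝ (b, λ_1 - a) = (-3, 9); multiply by -1 so the first entry is positive: u = (3, -9).
  ||u|| = √((3)² + (-9)²) = √(90) ≈ 9.4868,
  v_1 = u/||u|| ≈ (0.3162, -0.9487) (||v_1|| = 1).

λ_1 = 14,  λ_2 = 4;  v_1 ≈ (0.3162, -0.9487)


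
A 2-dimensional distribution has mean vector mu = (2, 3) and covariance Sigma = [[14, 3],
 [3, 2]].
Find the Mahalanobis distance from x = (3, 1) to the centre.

Step 1 — centre the observation: (x - mu) = (1, -2).

Step 2 — invert Sigma. det(Sigma) = 14·2 - (3)² = 19.
  Sigma^{-1} = (1/det) · [[d, -b], [-b, a]] = [[0.1053, -0.1579],
 [-0.1579, 0.7368]].

Step 3 — form the quadratic (x - mu)^T · Sigma^{-1} · (x - mu):
  Sigma^{-1} · (x - mu) = (0.4211, -1.6316).
  (x - mu)^T · [Sigma^{-1} · (x - mu)] = (1)·(0.4211) + (-2)·(-1.6316) = 3.6842.

Step 4 — take square root: d = √(3.6842) ≈ 1.9194.

d(x, mu) = √(3.6842) ≈ 1.9194


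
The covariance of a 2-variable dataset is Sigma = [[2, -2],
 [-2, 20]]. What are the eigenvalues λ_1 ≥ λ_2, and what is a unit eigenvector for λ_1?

Step 1 — characteristic polynomial of 2×2 Sigma:
  det(Sigma - λI) = λ² - trace · λ + det = 0.
  trace = 2 + 20 = 22, det = 2·20 - (-2)² = 36.
Step 2 — discriminant:
  Δ = trace² - 4·det = 484 - 144 = 340.
Step 3 — eigenvalues:
  λ = (trace ± √Δ)/2 = (22 ± 18.4391)/2,
  λ_1 = 20.2195,  λ_2 = 1.7805.

Step 4 — unit eigenvector for λ_1: solve (Sigma - λ_1 I)v = 0. First row:
  (2 - 20.2195)·v_x + (-2)·v_y = 0, i.e. (-18.2195)·v_x + (-2)·v_y = 0,
  so v ∝ (b, λ_1 - a) = (-2, 18.2195); multiply by -1 so the first entry is positive: u = (2, -18.2195).
  ||u|| = √((2)² + (-18.2195)²) = √(335.9518) ≈ 18.329,
  v_1 = u/||u|| ≈ (0.1091, -0.994) (||v_1|| = 1).

λ_1 = 20.2195,  λ_2 = 1.7805;  v_1 ≈ (0.1091, -0.994)


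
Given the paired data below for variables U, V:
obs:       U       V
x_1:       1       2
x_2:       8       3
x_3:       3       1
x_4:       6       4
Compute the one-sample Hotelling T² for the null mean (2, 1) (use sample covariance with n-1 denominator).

Step 1 — sample mean vector:
  mean(U) = (1 + 8 + 3 + 6) / 4 = 18/4 = 4.5
  mean(V) = (2 + 3 + 1 + 4) / 4 = 10/4 = 2.5
  x̄ = (4.5, 2.5),  deviation x̄ - mu_0 = (4.5, 2.5) - (2, 1) = (2.5, 1.5).

Step 2 — sample covariance matrix, S[i,j] = (1/(n-1)) · Σ_k (x_{k,i} - mean_i) · (x_{k,j} - mean_j), divisor n-1 = 3:
  S[U,U] = ((-3.5)·(-3.5) + (3.5)·(3.5) + (-1.5)·(-1.5) + (1.5)·(1.5)) / 3 = 29/3 = 9.6667
  S[U,V] = ((-3.5)·(-0.5) + (3.5)·(0.5) + (-1.5)·(-1.5) + (1.5)·(1.5)) / 3 = 8/3 = 2.6667
  S[V,V] = ((-0.5)·(-0.5) + (0.5)·(0.5) + (-1.5)·(-1.5) + (1.5)·(1.5)) / 3 = 5/3 = 1.6667
  S = [[9.6667, 2.6667],
 [2.6667, 1.6667]].

Step 3 — invert S. det(S) = 9.6667·1.6667 - (2.6667)² = 9.
  S^{-1} = (1/det) · [[d, -b], [-b, a]] = [[0.1852, -0.2963],
 [-0.2963, 1.0741]].

Step 4 — quadratic form (x̄ - mu_0)^T · S^{-1} · (x̄ - mu_0):
  S^{-1} · (x̄ - mu_0) = (0.0185, 0.8704),
  (x̄ - mu_0)^T · [...] = (2.5)·(0.0185) + (1.5)·(0.8704) = 1.3519.

Step 5 — scale by n: T² = 4 · 1.3519 = 5.4074.

T² ≈ 5.4074


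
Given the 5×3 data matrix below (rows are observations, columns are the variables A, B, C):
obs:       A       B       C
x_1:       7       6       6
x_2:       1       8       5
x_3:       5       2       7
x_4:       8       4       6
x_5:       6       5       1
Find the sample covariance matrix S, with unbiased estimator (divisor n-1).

Step 1 — column means:
  mean(A) = (7 + 1 + 5 + 8 + 6) / 5 = 27/5 = 5.4
  mean(B) = (6 + 8 + 2 + 4 + 5) / 5 = 25/5 = 5
  mean(C) = (6 + 5 + 7 + 6 + 1) / 5 = 25/5 = 5

Step 2 — sample covariance S[i,j] = (1/(n-1)) · Σ_k (x_{k,i} - mean_i) · (x_{k,j} - mean_j), with n-1 = 4.
  S[A,A] = ((1.6)·(1.6) + (-4.4)·(-4.4) + (-0.4)·(-0.4) + (2.6)·(2.6) + (0.6)·(0.6)) / 4 = 29.2/4 = 7.3
  S[A,B] = ((1.6)·(1) + (-4.4)·(3) + (-0.4)·(-3) + (2.6)·(-1) + (0.6)·(0)) / 4 = -13/4 = -3.25
  S[A,C] = ((1.6)·(1) + (-4.4)·(0) + (-0.4)·(2) + (2.6)·(1) + (0.6)·(-4)) / 4 = 1/4 = 0.25
  S[B,B] = ((1)·(1) + (3)·(3) + (-3)·(-3) + (-1)·(-1) + (0)·(0)) / 4 = 20/4 = 5
  S[B,C] = ((1)·(1) + (3)·(0) + (-3)·(2) + (-1)·(1) + (0)·(-4)) / 4 = -6/4 = -1.5
  S[C,C] = ((1)·(1) + (0)·(0) + (2)·(2) + (1)·(1) + (-4)·(-4)) / 4 = 22/4 = 5.5

S is symmetric (S[j,i] = S[i,j]). Assembling:

S = [[7.3, -3.25, 0.25],
 [-3.25, 5, -1.5],
 [0.25, -1.5, 5.5]]


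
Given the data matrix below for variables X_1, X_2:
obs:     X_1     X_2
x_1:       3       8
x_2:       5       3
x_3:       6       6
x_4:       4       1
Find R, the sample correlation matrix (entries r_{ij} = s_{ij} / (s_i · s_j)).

Step 1 — column means:
  mean(X_1) = (3 + 5 + 6 + 4) / 4 = 18/4 = 4.5
  mean(X_2) = (8 + 3 + 6 + 1) / 4 = 18/4 = 4.5

Step 2 — sample variances and covariances s[i,j] = (1/(n-1)) · Σ_k (x_{k,i} - mean_i) · (x_{k,j} - mean_j), with n-1 = 3:
  s[X_1,X_1] = ((-1.5)·(-1.5) + (0.5)·(0.5) + (1.5)·(1.5) + (-0.5)·(-0.5)) / 3 = 5/3 = 1.6667
  s[X_1,X_2] = ((-1.5)·(3.5) + (0.5)·(-1.5) + (1.5)·(1.5) + (-0.5)·(-3.5)) / 3 = -2/3 = -0.6667
  s[X_2,X_2] = ((3.5)·(3.5) + (-1.5)·(-1.5) + (1.5)·(1.5) + (-3.5)·(-3.5)) / 3 = 29/3 = 9.6667
  Sample standard deviations s_i = √(s[i,i]):
  s(X_1) = √(1.6667) = 1.291
  s(X_2) = √(9.6667) = 3.1091

Step 3 — r_{ij} = s_{ij} / (s_i · s_j):
  r[X_1,X_1] = 1 (diagonal).
  r[X_1,X_2] = -0.6667 / (1.291 · 3.1091) = -0.6667 / 4.0139 = -0.1661
  r[X_2,X_2] = 1 (diagonal).

R is symmetric with unit diagonal. Assembling:

R = [[1, -0.1661],
 [-0.1661, 1]]
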